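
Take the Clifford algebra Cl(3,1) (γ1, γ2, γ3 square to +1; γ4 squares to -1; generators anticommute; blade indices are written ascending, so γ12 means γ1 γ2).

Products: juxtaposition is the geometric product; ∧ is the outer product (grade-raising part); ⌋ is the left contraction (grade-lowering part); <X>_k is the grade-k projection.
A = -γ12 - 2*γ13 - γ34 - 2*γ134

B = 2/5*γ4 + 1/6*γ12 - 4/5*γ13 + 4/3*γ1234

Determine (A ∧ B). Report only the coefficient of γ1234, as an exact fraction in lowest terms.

step 1: -2/5*γ124 - 4/5*γ134 - 1/6*γ1234
Answer: -1/6


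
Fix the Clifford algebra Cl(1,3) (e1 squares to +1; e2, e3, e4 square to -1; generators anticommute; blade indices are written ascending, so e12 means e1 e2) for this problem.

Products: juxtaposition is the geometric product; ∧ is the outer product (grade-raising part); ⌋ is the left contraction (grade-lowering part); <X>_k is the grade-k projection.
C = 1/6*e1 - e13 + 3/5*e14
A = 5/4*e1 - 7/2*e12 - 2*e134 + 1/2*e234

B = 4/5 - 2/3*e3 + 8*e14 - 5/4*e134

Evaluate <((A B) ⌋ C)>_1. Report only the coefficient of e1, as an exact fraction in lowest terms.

step 1: -5/2 + e1 + 16*e3 + 10*e4 - 137/40*e12 - 5/6*e13 + 4/3*e14 + 83/3*e24 - 25/16*e34 + 19/3*e123 - 8/5*e134 - 159/40*e234
step 2: 9/5 - 125/12*e1 - e3 + 3/5*e4 + 5/2*e13 - 3/2*e14
step 3: -125/12*e1 - e3 + 3/5*e4
Answer: -125/12


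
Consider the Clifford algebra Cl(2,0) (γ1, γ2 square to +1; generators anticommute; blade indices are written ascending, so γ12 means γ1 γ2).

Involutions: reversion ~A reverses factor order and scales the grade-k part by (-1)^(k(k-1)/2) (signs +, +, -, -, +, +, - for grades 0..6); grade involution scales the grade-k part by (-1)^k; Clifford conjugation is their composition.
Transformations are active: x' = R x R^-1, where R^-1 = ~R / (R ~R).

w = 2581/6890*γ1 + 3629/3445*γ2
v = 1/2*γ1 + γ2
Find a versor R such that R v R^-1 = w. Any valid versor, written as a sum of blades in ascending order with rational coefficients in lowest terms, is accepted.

Key observation: q(v) = q(w) = 5/4 (sandwiches preserve the norm), so R = v + w = 3013/3445*γ1 + 7074/3445*γ2 works whenever it is invertible — the component of v along it is kept and (v - w)/2 reverses, sending v to w.
Answer: 3013/3445*γ1 + 7074/3445*γ2


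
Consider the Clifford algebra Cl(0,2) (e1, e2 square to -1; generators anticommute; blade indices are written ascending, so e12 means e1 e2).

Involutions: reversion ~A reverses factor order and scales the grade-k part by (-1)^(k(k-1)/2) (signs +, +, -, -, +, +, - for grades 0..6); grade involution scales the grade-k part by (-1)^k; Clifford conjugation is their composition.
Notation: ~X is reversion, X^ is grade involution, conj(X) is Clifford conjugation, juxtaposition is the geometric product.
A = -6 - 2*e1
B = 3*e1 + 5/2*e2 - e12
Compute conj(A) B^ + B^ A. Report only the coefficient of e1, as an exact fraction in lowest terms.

first term: 6 + 18*e1 + 17*e2 + e12
second term: -6 + 18*e1 + 17*e2 + e12
Answer: 36


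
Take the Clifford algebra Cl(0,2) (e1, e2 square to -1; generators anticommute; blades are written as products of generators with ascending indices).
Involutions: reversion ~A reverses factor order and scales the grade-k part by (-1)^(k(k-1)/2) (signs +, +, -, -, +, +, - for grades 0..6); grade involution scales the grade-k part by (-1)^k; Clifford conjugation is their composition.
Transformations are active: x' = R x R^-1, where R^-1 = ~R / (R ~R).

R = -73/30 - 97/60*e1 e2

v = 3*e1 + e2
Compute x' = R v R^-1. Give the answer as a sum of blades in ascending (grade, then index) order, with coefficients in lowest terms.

~R = -73/30 + 97/60*e1 e2, and R ~R = 1229/144, so R^-1 = ~R / (1229/144).
R v = -341/60*e1 - 437/60*e2
Answer: 7397/30725*e1 + 96879/30725*e2


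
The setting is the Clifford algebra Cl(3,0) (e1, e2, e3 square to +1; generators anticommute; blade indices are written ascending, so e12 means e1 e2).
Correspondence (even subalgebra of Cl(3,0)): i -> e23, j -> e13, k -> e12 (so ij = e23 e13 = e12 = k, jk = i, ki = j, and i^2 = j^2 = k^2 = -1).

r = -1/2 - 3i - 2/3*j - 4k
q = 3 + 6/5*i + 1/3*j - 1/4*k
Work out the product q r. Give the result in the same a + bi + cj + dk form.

In blades: q = 3 - 1/4*e12 + 1/3*e13 + 6/5*e23, r = -1/2 - 4*e12 - 2/3*e13 - 3*e23.
Distribute q over r term by term (generator squares from the signature, products reordered to ascending indices): (3)*r = -3/2 - 12*e12 - 2*e13 - 9*e23; (-1/4*e12)*r = -1 + 1/8*e12 + 3/4*e13 - 1/6*e23; (1/3*e13)*r = 2/9 + e12 - 1/6*e13 - 4/3*e23; (6/5*e23)*r = 18/5 - 4/5*e12 + 24/5*e13 - 3/5*e23.
Sum: 119/90 - 467/40*e12 + 203/60*e13 - 111/10*e23; translating back through the correspondence:
Answer: 119/90 - 111/10*i + 203/60*j - 467/40*k


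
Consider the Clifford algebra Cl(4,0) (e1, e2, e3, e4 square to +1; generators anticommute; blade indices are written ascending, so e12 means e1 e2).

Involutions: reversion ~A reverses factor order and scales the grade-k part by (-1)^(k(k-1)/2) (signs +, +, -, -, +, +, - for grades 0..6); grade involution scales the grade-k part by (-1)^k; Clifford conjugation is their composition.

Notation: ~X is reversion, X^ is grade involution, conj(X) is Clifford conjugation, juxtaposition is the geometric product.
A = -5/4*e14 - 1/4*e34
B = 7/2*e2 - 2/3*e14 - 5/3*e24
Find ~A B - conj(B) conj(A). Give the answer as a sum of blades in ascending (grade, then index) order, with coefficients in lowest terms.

first term: 5/6 + 25/12*e12 - 1/6*e13 - 5/12*e23 - 35/8*e124 + 7/8*e234
second term: -5/6 + 25/12*e12 - 1/6*e13 - 5/12*e23 + 35/8*e124 - 7/8*e234
Answer: 5/3 - 35/4*e124 + 7/4*e234


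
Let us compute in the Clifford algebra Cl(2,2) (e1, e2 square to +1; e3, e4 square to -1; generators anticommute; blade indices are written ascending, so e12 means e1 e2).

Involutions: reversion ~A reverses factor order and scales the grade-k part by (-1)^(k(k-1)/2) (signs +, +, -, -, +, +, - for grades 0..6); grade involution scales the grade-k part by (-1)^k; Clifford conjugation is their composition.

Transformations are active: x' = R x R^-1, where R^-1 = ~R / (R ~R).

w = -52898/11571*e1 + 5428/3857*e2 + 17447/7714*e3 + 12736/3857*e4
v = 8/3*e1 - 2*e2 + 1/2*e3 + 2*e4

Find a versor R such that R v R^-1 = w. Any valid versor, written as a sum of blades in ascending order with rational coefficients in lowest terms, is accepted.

Reasoning: v^2 = w^2 = 247/36 since conjugation preserves the quadratic form; R = v + w = -22042/11571*e1 - 2286/3857*e2 + 10652/3857*e3 + 20450/3857*e4 is then valid when invertible, keeping its own part and reversing (v - w)/2.
Answer: -22042/11571*e1 - 2286/3857*e2 + 10652/3857*e3 + 20450/3857*e4


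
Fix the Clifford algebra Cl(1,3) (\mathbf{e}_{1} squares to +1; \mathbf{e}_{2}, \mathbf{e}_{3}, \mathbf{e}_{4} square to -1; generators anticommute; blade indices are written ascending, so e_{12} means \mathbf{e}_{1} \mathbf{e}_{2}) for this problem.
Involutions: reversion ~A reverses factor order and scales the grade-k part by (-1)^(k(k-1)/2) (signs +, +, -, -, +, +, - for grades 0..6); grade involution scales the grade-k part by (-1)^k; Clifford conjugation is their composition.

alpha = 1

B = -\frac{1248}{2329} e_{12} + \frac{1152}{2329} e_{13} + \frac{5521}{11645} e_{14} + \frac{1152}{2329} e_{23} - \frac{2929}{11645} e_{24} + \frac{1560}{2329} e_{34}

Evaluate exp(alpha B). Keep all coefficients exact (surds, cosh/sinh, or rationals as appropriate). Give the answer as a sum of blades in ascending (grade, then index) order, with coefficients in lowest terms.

B^2 term by term: the squares give (-\frac{1248}{2329})^2*(e_{12})^2 + (\frac{1152}{2329})^2*(e_{13})^2 + (\frac{5521}{11645})^2*(e_{14})^2 + (\frac{1152}{2329})^2*(e_{23})^2 + (-\frac{2929}{11645})^2*(e_{24})^2 + (\frac{1560}{2329})^2*(e_{34})^2 = \frac{1557504}{5424241}*(+1) + \frac{1327104}{5424241}*(+1) + \frac{30481441}{135606025}*(+1) + \frac{1327104}{5424241}*(-1) + \frac{8579041}{135606025}*(-1) + \frac{2433600}{5424241}*(-1) = 0 (each basis 2-blade squares to minus the product of its generators' squares); cross terms between blades sharing an index anticommute and cancel; the commuting (index-disjoint) pairs give grade-4 terms 2*c*c'*(blade product), which cancel blade by blade — e_{1234}: -\frac{3893760}{5424241} + \frac{6748416}{27121205} + \frac{12720384}{27121205} = 0 — confirming B is simple. So B^2 = 0.
B^2 = 0, and the exponential is exactly linear here: exp(alpha B) = 1 + alpha B (parabolic case).
Answer: 1 - \frac{1248}{2329} e_{12} + \frac{1152}{2329} e_{13} + \frac{5521}{11645} e_{14} + \frac{1152}{2329} e_{23} - \frac{2929}{11645} e_{24} + \frac{1560}{2329} e_{34}


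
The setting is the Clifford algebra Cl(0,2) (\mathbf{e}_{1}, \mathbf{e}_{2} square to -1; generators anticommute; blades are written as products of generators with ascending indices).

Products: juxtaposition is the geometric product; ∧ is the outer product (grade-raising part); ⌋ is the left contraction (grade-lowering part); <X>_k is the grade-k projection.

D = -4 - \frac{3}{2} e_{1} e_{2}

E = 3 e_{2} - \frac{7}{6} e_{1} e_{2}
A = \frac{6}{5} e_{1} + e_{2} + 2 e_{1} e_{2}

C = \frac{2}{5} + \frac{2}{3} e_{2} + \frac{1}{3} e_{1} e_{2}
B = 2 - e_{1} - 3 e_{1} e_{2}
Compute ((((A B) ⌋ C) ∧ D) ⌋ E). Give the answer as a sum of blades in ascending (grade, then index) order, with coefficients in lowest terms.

step 1: \frac{36}{5} - \frac{3}{5} e_{1} + \frac{18}{5} e_{2} + 5 e_{1} e_{2}
step 2: -\frac{89}{75} + \frac{6}{5} e_{1} + 5 e_{2} + \frac{12}{5} e_{1} e_{2}
step 3: \frac{356}{75} - \frac{24}{5} e_{1} - 20 e_{2} - \frac{391}{50} e_{1} e_{2}
step 4: \frac{15263}{300} + \frac{70}{3} e_{1} + \frac{216}{25} e_{2} - \frac{1246}{225} e_{1} e_{2}
Answer: \frac{15263}{300} + \frac{70}{3} e_{1} + \frac{216}{25} e_{2} - \frac{1246}{225} e_{1} e_{2}


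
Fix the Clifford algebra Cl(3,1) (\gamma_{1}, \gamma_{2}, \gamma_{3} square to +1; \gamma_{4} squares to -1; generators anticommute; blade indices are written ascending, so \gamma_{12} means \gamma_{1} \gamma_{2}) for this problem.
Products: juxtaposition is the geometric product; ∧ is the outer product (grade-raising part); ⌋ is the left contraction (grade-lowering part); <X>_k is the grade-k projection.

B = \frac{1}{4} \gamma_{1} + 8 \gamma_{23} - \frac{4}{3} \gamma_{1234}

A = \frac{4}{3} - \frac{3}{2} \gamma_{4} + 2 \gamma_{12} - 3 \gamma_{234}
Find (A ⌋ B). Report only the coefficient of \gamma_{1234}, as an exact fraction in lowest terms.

step 1: -\frac{11}{3} \gamma_{1} + \frac{32}{3} \gamma_{23} + \frac{8}{3} \gamma_{34} + 2 \gamma_{123} - \frac{16}{9} \gamma_{1234}
Answer: -\frac{16}{9}


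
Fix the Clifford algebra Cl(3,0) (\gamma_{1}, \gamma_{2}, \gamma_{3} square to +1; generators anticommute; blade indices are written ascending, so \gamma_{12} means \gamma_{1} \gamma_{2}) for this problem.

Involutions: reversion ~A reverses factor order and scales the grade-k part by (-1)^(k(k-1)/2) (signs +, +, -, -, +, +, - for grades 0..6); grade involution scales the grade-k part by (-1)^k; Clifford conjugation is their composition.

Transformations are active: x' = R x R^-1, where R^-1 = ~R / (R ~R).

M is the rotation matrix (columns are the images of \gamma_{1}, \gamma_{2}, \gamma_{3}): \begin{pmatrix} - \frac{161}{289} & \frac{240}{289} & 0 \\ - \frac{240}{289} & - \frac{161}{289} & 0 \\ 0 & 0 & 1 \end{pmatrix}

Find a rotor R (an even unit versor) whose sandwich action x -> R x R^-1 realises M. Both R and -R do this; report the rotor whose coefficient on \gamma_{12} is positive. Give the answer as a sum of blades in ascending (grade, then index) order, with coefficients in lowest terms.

Method: write R = a + b12*\gamma_{12} + b13*\gamma_{13} + b23*\gamma_{23} with a^2 + b12^2 + b13^2 + b23^2 = 1 (so R^-1 = ~R). Expanding the columns R e_j ~R gives tr M = 4a^2 - 1 and, from the antisymmetric part, M21 - M12 = -4a*b12, M13 - M31 = 4a*b13, M32 - M23 = -4a*b23.
Here tr M = -\frac{33}{289}, so a^2 = (1 + tr M)/4 = \frac{64}{289} and a = ±\frac{8}{17}. Taking a = \frac{8}{17}: M21 - M12 = -\frac{480}{289}, M13 - M31 = 0, M32 - M23 = 0, giving b12 = \frac{15}{17}, b13 = 0, b23 = 0, i.e. R = \frac{8}{17} + \frac{15}{17} \gamma_{12}.
Its \gamma_{12} coefficient is already positive.
Answer: \frac{8}{17} + \frac{15}{17} \gamma_{12}. Key observation: the double cover Spin(3) -> SO(3) sends R and -R to the same matrix (trace -\frac{33}{289} here), so the stated sign of the \gamma_{12} coefficient is what selects one sheet.


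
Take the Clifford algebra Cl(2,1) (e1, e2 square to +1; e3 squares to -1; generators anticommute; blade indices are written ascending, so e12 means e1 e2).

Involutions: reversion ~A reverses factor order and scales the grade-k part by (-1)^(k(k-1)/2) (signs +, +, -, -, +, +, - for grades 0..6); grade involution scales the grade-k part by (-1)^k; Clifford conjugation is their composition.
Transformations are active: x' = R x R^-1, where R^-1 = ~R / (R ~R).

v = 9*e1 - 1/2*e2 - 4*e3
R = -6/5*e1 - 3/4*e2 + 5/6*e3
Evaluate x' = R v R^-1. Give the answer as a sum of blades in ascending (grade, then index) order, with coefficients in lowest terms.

~R = -6/5*e1 - 3/4*e2 + 5/6*e3, and R ~R = 4709/3600, so R^-1 = ~R / (4709/3600).
R v = -851/120 + 147/20*e12 - 27/10*e13 + 41/12*e23
Answer: 18891/4709*e1 + 81299/9418*e2 - 23714/4709*e3


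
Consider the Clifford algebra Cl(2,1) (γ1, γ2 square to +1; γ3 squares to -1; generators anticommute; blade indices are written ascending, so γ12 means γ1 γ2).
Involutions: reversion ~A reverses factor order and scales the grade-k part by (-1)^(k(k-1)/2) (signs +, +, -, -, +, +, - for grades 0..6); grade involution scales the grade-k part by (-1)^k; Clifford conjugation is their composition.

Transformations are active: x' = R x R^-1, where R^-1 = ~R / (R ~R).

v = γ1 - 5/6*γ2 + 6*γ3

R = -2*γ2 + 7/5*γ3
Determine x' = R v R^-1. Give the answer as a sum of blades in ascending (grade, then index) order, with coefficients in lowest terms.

~R = -2*γ2 + 7/5*γ3, and R ~R = 51/25, so R^-1 = ~R / (51/25).
R v = -101/15 + 2*γ12 - 7/5*γ13 - 65/6*γ23
Answer: -γ1 + 4295/306*γ2 - 2332/153*γ3


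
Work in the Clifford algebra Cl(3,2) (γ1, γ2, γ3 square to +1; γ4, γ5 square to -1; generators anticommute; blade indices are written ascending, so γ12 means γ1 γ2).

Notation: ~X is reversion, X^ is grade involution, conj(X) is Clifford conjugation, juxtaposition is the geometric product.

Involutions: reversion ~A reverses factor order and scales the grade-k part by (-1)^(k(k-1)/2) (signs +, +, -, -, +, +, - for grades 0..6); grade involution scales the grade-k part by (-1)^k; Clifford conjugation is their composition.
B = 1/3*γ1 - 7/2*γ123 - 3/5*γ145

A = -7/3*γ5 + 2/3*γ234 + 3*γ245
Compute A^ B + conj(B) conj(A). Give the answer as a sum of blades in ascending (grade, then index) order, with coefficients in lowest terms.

first term: 9/5*γ12 + 56/15*γ14 - 7/9*γ15 + 2/9*γ1234 + 257/30*γ1235 + γ1245 - 21/2*γ1345
second term: 9/5*γ12 + 56/15*γ14 - 7/9*γ15 - 2/9*γ1234 - 257/30*γ1235 - γ1245 + 21/2*γ1345
Answer: 18/5*γ12 + 112/15*γ14 - 14/9*γ15


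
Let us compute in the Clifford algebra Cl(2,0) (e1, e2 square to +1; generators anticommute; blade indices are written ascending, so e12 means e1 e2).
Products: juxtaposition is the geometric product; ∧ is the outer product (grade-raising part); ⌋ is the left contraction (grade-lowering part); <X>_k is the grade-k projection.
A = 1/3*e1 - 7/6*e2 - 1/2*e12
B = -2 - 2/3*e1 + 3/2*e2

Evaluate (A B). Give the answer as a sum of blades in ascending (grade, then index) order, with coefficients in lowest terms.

step 1: -71/36 - 17/12*e1 + 2*e2 + 13/18*e12
Answer: -71/36 - 17/12*e1 + 2*e2 + 13/18*e12


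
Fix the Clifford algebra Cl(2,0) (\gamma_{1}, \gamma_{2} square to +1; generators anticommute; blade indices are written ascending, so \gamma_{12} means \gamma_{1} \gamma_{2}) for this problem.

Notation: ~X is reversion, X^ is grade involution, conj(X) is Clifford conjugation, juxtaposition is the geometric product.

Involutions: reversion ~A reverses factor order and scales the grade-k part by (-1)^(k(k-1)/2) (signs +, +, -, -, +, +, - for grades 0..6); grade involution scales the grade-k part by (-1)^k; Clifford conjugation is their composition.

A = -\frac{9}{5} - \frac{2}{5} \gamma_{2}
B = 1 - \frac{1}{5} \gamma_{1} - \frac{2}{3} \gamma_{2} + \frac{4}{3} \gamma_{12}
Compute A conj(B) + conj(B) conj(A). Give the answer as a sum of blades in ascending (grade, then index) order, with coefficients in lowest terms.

first term: -\frac{31}{15} - \frac{67}{75} \gamma_{1} - \frac{8}{5} \gamma_{2} + \frac{62}{25} \gamma_{12}
second term: -\frac{23}{15} - \frac{67}{75} \gamma_{1} - \frac{4}{5} \gamma_{2} + \frac{62}{25} \gamma_{12}
Answer: -\frac{18}{5} - \frac{134}{75} \gamma_{1} - \frac{12}{5} \gamma_{2} + \frac{124}{25} \gamma_{12}


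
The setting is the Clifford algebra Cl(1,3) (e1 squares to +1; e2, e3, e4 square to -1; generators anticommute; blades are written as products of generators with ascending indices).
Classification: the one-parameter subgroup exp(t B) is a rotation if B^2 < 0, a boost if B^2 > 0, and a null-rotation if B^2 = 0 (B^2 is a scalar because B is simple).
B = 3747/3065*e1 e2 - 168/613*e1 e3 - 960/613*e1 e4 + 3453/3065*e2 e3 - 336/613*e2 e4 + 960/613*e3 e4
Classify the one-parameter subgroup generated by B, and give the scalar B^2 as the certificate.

B^2 term by term: the squares give (3747/3065)^2*(e1 e2)^2 + (-168/613)^2*(e1 e3)^2 + (-960/613)^2*(e1 e4)^2 + (3453/3065)^2*(e2 e3)^2 + (-336/613)^2*(e2 e4)^2 + (960/613)^2*(e3 e4)^2 = 14040009/9394225*(+1) + 28224/375769*(+1) + 921600/375769*(+1) + 11923209/9394225*(-1) + 112896/375769*(-1) + 921600/375769*(-1) = 0 (each basis 2-blade squares to minus the product of its generators' squares); cross terms between blades sharing an index anticommute and cancel; the commuting (index-disjoint) pairs give grade-4 terms 2*c*c'*(blade product), which cancel blade by blade — e1 e2 e3 e4: 1438848/375769 - 112896/375769 - 1325952/375769 = 0 — confirming B is simple. So B^2 = 0.
Answer: null-rotation, certificate B^2 = 0. The scalar 0 is the complete invariant here: its sign names the subgroup type.


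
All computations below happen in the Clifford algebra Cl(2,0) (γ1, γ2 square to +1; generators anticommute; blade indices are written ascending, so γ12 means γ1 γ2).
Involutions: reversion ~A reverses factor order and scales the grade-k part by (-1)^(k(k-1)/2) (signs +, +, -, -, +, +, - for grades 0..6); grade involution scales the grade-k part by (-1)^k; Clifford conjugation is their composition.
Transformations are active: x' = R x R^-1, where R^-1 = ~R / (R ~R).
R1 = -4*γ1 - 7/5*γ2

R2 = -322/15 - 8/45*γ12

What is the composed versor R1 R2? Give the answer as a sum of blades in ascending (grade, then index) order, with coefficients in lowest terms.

Distribute over the terms of R1 (each basis-blade product reordered to ascending indices, repeated generators contracted through their squares):
(-4*γ1) R2 = 1288/15*γ1 + 32/45*γ2
(-7/5*γ2) R2 = -56/225*γ1 + 2254/75*γ2
Summing the partial products and collecting blades:
Answer: 19264/225*γ1 + 6922/225*γ2


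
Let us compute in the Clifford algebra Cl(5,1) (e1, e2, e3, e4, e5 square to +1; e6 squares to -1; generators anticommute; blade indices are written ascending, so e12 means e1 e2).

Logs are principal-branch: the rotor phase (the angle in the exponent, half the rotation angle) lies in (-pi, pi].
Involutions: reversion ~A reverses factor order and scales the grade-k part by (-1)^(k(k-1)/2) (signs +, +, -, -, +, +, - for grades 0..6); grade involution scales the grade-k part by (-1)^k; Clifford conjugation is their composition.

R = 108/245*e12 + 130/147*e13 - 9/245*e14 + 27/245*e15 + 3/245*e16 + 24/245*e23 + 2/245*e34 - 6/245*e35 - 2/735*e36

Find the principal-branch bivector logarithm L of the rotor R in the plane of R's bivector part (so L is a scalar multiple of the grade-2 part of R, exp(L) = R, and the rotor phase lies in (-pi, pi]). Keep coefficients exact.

The scalar part of R is 0, and that scalar determines the rotor phase on the principal branch; recovering the unit plane as bivector-part over sine of the phase gives L = phase * plane.
Concretely: cos(phase) = 0 gives phase = ±pi/2, and since phase/sin(phase) is even the sign is immaterial: L = (phase/sin(phase)) * <R>_2 = (pi/2) * <R>_2.
Answer: 54*pi/245*e12 + 65*pi/147*e13 - 9*pi/490*e14 + 27*pi/490*e15 + 3*pi/490*e16 + 12*pi/245*e23 + pi/245*e34 - 3*pi/245*e35 - pi/735*e36


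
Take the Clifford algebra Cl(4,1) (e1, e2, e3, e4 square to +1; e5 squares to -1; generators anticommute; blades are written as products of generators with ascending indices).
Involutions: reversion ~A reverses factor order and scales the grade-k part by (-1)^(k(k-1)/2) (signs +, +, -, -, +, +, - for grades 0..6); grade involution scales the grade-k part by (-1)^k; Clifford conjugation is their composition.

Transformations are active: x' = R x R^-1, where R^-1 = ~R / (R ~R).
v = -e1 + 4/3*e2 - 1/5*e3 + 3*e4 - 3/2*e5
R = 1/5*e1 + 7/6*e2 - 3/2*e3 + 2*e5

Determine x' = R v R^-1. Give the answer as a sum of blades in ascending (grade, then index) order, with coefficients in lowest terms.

~R = 1/5*e1 + 7/6*e2 - 3/2*e3 + 2*e5, and R ~R = -157/450, so R^-1 = ~R / (-157/450).
R v = 419/90 + 43/30*e1 e2 - 77/50*e1 e3 + 3/5*e1 e4 + 17/10*e1 e5 + 53/30*e2 e3 + 7/2*e2 e4 - 53/12*e2 e5 - 9/2*e3 e4 + 53/20*e3 e5 - 6*e4 e5
Answer: -681/157*e1 - 15293/471*e2 + 31582/785*e3 - 3*e4 - 16289/314*e5


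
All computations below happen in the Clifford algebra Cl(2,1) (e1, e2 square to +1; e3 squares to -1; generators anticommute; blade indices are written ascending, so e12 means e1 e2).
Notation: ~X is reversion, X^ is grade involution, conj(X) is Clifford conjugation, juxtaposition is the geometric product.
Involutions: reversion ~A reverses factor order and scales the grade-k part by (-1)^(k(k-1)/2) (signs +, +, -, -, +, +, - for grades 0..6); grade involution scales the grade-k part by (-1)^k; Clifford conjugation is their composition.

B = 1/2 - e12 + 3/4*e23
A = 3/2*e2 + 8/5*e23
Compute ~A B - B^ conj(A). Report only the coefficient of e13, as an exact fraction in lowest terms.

first term: -6/5 + 3/2*e1 + 3/4*e2 + 9/8*e3 - 8/5*e13 - 4/5*e23
second term: -6/5 + 3/2*e1 - 3/4*e2 + 9/8*e3 + 8/5*e13 - 4/5*e23
Answer: -16/5


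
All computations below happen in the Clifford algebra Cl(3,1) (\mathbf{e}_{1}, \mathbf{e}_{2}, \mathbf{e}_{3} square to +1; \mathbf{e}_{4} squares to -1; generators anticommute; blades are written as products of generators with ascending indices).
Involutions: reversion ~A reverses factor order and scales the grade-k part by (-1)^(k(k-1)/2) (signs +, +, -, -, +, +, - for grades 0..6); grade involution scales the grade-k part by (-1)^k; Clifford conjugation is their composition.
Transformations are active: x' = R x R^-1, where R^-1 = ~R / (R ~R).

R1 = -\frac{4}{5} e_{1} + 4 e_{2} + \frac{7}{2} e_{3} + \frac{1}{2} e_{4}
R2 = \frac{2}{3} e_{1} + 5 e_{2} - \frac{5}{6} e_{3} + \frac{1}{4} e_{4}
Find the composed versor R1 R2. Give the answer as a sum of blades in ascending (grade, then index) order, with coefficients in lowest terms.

Distribute over the terms of R1 (each basis-blade product reordered to ascending indices, repeated generators contracted through their squares):
(-\frac{4}{5} e_{1}) R2 = -\frac{8}{15} - 4 e_{1} e_{2} + \frac{2}{3} e_{1} e_{3} - \frac{1}{5} e_{1} e_{4}
(4 e_{2}) R2 = 20 - \frac{8}{3} e_{1} e_{2} - \frac{10}{3} e_{2} e_{3} + e_{2} e_{4}
(\frac{7}{2} e_{3}) R2 = -\frac{35}{12} - \frac{7}{3} e_{1} e_{3} - \frac{35}{2} e_{2} e_{3} + \frac{7}{8} e_{3} e_{4}
(\frac{1}{2} e_{4}) R2 = -\frac{1}{8} - \frac{1}{3} e_{1} e_{4} - \frac{5}{2} e_{2} e_{4} + \frac{5}{12} e_{3} e_{4}
Summing the partial products and collecting blades:
Answer: \frac{657}{40} - \frac{20}{3} e_{1} e_{2} - \frac{5}{3} e_{1} e_{3} - \frac{8}{15} e_{1} e_{4} - \frac{125}{6} e_{2} e_{3} - \frac{3}{2} e_{2} e_{4} + \frac{31}{24} e_{3} e_{4}


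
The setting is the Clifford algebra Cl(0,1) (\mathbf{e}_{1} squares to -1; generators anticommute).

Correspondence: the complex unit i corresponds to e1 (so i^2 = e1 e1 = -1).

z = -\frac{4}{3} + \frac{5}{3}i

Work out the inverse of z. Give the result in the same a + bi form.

In blades: z = -\frac{4}{3} + \frac{5}{3} e_{1}.
With qbar = -\frac{4}{3} - \frac{5}{3} e_{1} (scalar fixed, mapped units negated), z qbar = \frac{41}{9} (the sum of squared coefficients), so z^-1 = qbar / (\frac{41}{9}) = -\frac{12}{41} - \frac{15}{41} e_{1}; translating back:
Answer: -\frac{12}{41} - \frac{15}{41}i


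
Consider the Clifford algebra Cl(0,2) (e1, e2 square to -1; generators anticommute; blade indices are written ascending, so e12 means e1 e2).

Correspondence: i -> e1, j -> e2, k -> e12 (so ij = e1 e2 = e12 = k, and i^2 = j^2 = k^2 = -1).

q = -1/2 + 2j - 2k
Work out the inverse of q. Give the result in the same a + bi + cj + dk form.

In blades: q = -1/2 + 2*e2 - 2*e12.
With qbar = -1/2 - 2*e2 + 2*e12 (scalar fixed, mapped units negated), q qbar = 33/4 (the sum of squared coefficients), so q^-1 = qbar / (33/4) = -2/33 - 8/33*e2 + 8/33*e12; translating back:
Answer: -2/33 - 8/33*j + 8/33*k


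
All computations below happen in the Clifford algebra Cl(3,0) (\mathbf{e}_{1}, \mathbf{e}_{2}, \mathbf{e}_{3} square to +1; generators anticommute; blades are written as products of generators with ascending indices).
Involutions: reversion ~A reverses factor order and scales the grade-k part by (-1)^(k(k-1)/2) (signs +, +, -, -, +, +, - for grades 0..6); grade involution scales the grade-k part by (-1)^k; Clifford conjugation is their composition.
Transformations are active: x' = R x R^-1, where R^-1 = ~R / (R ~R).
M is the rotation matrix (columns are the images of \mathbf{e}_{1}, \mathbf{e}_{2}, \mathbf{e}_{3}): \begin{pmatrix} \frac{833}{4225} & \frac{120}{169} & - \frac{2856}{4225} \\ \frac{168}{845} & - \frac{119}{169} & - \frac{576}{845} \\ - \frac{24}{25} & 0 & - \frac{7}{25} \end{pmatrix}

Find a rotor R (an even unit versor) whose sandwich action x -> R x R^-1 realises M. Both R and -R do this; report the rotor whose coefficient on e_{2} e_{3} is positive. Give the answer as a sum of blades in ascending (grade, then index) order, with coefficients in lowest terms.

Method: write R = a + b12*e_{1} e_{2} + b13*e_{1} e_{3} + b23*e_{2} e_{3} with a^2 + b12^2 + b13^2 + b23^2 = 1 (so R^-1 = ~R). Expanding the columns R e_j ~R gives tr M = 4a^2 - 1 and, from the antisymmetric part, M21 - M12 = -4a*b12, M13 - M31 = 4a*b13, M32 - M23 = -4a*b23.
Here tr M = -\frac{133}{169}, so a^2 = (1 + tr M)/4 = \frac{9}{169} and a = ±\frac{3}{13}. Taking a = \frac{3}{13}: M21 - M12 = -\frac{432}{845}, M13 - M31 = \frac{48}{169}, M32 - M23 = \frac{576}{845}, giving b12 = \frac{36}{65}, b13 = \frac{4}{13}, b23 = -\frac{48}{65}, i.e. R = \frac{3}{13} + \frac{36}{65} e_{1} e_{2} + \frac{4}{13} e_{1} e_{3} - \frac{48}{65} e_{2} e_{3}.
Its e_{2} e_{3} coefficient is negative, so report the other preimage -R.
Answer: -\frac{3}{13} - \frac{36}{65} e_{1} e_{2} - \frac{4}{13} e_{1} e_{3} + \frac{48}{65} e_{2} e_{3}. Key observation: the double cover Spin(3) -> SO(3) sends R and -R to the same matrix (trace -\frac{133}{169} here), so the stated sign of the e_{2} e_{3} coefficient is what selects one sheet.


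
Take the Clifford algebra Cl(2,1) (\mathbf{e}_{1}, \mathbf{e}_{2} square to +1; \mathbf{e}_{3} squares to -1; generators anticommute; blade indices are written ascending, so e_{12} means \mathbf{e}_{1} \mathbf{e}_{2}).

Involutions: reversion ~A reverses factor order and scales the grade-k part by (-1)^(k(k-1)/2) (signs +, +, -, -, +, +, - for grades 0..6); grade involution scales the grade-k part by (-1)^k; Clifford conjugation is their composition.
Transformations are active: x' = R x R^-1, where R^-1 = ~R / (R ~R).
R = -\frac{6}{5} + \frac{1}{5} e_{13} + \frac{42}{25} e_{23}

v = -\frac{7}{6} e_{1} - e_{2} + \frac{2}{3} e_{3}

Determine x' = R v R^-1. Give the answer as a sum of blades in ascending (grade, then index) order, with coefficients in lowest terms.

~R = -\frac{6}{5} - \frac{1}{5} e_{13} - \frac{42}{25} e_{23}, and R ~R = -\frac{889}{625}, so R^-1 = ~R / (-\frac{889}{625}).
R v = \frac{19}{15} e_{1} + \frac{2}{25} e_{2} + \frac{167}{150} e_{3} - \frac{44}{25} e_{123}
Answer: -\frac{4553}{5334} e_{1} + \frac{207}{127} e_{2} + \frac{3232}{2667} e_{3}


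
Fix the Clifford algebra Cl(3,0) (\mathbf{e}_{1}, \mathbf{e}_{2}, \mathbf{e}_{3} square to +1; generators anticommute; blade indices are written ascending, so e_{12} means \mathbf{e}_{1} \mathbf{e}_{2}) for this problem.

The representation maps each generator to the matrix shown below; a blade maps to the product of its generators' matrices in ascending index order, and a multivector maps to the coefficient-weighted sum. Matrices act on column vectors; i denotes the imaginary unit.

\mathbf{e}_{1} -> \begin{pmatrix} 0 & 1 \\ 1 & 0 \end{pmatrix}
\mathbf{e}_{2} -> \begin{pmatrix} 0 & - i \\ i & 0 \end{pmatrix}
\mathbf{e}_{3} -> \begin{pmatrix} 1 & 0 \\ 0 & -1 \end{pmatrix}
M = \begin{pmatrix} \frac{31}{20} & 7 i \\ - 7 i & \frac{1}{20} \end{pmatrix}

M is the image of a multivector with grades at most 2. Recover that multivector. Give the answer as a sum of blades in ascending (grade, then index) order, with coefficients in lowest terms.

Method: 1, rho(e_{1}), rho(e_{2}), rho(e_{3}) form a trace-orthogonal basis of the 2x2 complex matrices (tr(X Y) = 2 if X = Y, else 0), so M = m0*1 + m1*rho(e_{1}) + m2*rho(e_{2}) + m3*rho(e_{3}) with m0 = tr(M)/2 = \frac{4}{5}, m1 = tr(M rho(e_{1}))/2 = 0, m2 = tr(M rho(e_{2}))/2 = -7, m3 = tr(M rho(e_{3}))/2 = \frac{3}{4}.
Multiplying table entries, the bivector images are rho(e_{12}) = i*rho(e_{3}), rho(e_{13}) = -i*rho(e_{2}), rho(e_{23}) = i*rho(e_{1}); with real blade coefficients the real parts of m0..m3 are the coefficients of 1, e_{1}, e_{2}, e_{3} and the imaginary parts give the bivectors (e_{23}: Im m1, e_{13}: -Im m2, e_{12}: Im m3).
Answer: \frac{4}{5} - 7 e_{2} + \frac{3}{4} e_{3}


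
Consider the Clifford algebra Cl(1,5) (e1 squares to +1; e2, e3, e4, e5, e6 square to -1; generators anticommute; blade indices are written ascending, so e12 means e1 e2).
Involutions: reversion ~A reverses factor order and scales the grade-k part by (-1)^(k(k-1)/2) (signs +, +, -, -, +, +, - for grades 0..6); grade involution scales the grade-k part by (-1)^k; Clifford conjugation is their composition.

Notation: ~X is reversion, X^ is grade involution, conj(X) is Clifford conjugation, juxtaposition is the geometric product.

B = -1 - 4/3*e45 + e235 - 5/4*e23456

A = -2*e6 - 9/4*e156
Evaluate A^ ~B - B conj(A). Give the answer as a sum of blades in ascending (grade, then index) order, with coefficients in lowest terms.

first term: -2*e6 + 3*e146 - 9/4*e156 + 8/3*e456 + 45/16*e1234 - 9/4*e1236 + 5/2*e2345 + 2*e2356
second term: -2*e6 - 3*e146 + 9/4*e156 - 8/3*e456 + 45/16*e1234 - 9/4*e1236 + 5/2*e2345 + 2*e2356
Answer: 6*e146 - 9/2*e156 + 16/3*e456


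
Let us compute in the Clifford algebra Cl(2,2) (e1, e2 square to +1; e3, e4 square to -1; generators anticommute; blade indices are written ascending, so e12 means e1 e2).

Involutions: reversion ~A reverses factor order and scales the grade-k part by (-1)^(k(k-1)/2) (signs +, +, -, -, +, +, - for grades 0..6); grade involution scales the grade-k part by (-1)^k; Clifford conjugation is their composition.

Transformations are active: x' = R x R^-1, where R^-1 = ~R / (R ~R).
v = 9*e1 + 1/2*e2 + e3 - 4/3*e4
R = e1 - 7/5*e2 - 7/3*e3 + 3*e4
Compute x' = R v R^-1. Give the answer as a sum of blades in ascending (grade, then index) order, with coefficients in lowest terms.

~R = e1 - 7/5*e2 - 7/3*e3 + 3*e4, and R ~R = -2584/225, so R^-1 = ~R / (-2584/225).
R v = 439/30 + 131/10*e12 + 22*e13 - 85/3*e14 - 7/30*e23 + 11/30*e24 + 1/9*e34
Answer: -29841/2584*e1 + 7927/2584*e2 + 12781/2584*e3 - 48929/7752*e4


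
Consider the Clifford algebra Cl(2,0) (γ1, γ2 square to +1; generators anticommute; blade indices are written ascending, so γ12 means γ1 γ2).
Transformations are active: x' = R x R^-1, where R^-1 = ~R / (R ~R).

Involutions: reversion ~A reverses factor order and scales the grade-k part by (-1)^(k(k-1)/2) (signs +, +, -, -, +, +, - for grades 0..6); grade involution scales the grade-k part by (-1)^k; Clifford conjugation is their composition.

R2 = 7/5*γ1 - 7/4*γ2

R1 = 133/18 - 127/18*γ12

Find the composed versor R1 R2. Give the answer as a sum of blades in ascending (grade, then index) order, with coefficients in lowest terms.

Distribute over the terms of R1 (each basis-blade product reordered to ascending indices, repeated generators contracted through their squares):
(133/18) R2 = 931/90*γ1 - 931/72*γ2
(-127/18*γ12) R2 = 889/72*γ1 + 889/90*γ2
Summing the partial products and collecting blades:
Answer: 2723/120*γ1 - 1099/360*γ2


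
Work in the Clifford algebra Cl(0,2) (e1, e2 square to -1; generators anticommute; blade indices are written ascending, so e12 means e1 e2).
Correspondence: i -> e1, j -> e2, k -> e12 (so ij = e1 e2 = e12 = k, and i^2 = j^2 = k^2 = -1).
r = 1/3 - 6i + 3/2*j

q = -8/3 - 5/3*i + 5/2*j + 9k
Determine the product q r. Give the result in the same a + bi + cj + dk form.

In blades: q = -8/3 - 5/3*e1 + 5/2*e2 + 9*e12, r = 1/3 - 6*e1 + 3/2*e2.
Distribute q over r term by term (generator squares from the signature, products reordered to ascending indices): (-8/3)*r = -8/9 + 16*e1 - 4*e2; (-5/3*e1)*r = -10 - 5/9*e1 - 5/2*e12; (5/2*e2)*r = -15/4 + 5/6*e2 + 15*e12; (9*e12)*r = -27/2*e1 - 54*e2 + 3*e12.
Sum: -527/36 + 35/18*e1 - 343/6*e2 + 31/2*e12; translating back through the correspondence:
Answer: -527/36 + 35/18*i - 343/6*j + 31/2*k


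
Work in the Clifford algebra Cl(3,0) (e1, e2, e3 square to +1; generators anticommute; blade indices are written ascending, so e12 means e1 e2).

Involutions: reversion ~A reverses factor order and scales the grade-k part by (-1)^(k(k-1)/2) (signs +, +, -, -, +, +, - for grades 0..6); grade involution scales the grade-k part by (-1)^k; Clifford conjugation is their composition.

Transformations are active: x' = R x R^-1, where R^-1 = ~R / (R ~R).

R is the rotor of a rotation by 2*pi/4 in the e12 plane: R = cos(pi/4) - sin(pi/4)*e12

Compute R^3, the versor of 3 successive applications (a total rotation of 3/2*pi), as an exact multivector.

Rotor phase runs at HALF the rotation angle; powers of one rotor simply add phase, so after 3 steps in e12 the phase is 3*pi/4 = 3*pi/4 and R^3 = cos(3*pi/4) - sin(3*pi/4)*e12.
cos(3*pi/4) = -sqrt(2)/2 and sin(3*pi/4) = sqrt(2)/2, so R^3 = -sqrt(2)/2 - sqrt(2)/2*e12. The net rotation is 3/2*pi; the rotor keeps the half-angle phase exactly.
Answer: -sqrt(2)/2 - sqrt(2)/2*e12


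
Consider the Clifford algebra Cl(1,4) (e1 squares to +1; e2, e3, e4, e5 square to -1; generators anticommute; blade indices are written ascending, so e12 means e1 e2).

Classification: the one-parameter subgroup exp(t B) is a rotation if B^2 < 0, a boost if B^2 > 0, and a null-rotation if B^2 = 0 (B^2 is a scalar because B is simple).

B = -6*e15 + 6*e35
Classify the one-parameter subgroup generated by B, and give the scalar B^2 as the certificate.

B^2 term by term: the squares give (-6)^2*(e15)^2 + (6)^2*(e35)^2 = 36*(+1) + 36*(-1) = 0 (each basis 2-blade squares to minus the product of its generators' squares); cross terms between blades sharing an index anticommute and cancel. So B^2 = 0.
Answer: null-rotation, certificate B^2 = 0. No conjugation can change B^2 = 0; the sign gives the class.


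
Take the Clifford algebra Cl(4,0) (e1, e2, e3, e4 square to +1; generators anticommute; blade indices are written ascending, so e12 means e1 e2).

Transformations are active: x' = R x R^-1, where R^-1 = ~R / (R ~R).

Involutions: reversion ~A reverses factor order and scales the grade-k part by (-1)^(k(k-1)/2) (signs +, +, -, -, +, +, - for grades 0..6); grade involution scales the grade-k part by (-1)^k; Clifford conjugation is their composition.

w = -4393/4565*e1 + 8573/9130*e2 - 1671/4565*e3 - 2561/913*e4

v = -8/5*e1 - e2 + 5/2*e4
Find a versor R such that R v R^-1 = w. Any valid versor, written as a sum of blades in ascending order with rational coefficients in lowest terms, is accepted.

Equal squares first: v^2 = w^2 = 981/100. Then v + w = -11697/4565*e1 - 557/9130*e2 - 1671/4565*e3 - 557/1826*e4 is a versor taking v to w, provided it is invertible.
Answer: -11697/4565*e1 - 557/9130*e2 - 1671/4565*e3 - 557/1826*e4


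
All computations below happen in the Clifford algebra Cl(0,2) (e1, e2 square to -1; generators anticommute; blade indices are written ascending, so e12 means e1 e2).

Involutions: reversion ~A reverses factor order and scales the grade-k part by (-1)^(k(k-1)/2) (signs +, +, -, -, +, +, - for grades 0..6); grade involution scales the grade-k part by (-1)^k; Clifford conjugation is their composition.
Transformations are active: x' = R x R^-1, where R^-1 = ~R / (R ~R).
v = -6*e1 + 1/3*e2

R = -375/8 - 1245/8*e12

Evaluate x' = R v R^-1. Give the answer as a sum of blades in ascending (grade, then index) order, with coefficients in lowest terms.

~R = -375/8 + 1245/8*e12, and R ~R = 845325/32, so R^-1 = ~R / (845325/32).
R v = 2665/8*e1 + 7345/8*e2
Answer: 4177/867*e1 - 1038/289*e2


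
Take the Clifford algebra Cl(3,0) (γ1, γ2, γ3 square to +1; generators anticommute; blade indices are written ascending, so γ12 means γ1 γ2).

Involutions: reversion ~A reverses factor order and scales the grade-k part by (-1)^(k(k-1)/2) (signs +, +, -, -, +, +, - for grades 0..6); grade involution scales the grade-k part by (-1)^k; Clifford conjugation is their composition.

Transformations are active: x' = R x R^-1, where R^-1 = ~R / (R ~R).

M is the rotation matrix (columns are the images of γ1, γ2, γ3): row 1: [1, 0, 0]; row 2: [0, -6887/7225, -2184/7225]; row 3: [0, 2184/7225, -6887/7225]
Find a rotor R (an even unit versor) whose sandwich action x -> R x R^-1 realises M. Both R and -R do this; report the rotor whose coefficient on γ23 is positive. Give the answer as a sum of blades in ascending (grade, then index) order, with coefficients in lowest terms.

Method: write R = a + b12*γ12 + b13*γ13 + b23*γ23 with a^2 + b12^2 + b13^2 + b23^2 = 1 (so R^-1 = ~R). Expanding the columns R e_j ~R gives tr M = 4a^2 - 1 and, from the antisymmetric part, M21 - M12 = -4a*b12, M13 - M31 = 4a*b13, M32 - M23 = -4a*b23.
Here tr M = -6549/7225, so a^2 = (1 + tr M)/4 = 169/7225 and a = ±13/85. Taking a = 13/85: M21 - M12 = 0, M13 - M31 = 0, M32 - M23 = 4368/7225, giving b12 = 0, b13 = 0, b23 = -84/85, i.e. R = 13/85 - 84/85*γ23.
Its γ23 coefficient is negative, so report the other preimage -R.
Answer: -13/85 + 84/85*γ23. Why the constraint matters: R and -R act identically through the sandwich — M has trace -6549/7225 either way — so only the sign condition on γ23 picks one of the two preimages.


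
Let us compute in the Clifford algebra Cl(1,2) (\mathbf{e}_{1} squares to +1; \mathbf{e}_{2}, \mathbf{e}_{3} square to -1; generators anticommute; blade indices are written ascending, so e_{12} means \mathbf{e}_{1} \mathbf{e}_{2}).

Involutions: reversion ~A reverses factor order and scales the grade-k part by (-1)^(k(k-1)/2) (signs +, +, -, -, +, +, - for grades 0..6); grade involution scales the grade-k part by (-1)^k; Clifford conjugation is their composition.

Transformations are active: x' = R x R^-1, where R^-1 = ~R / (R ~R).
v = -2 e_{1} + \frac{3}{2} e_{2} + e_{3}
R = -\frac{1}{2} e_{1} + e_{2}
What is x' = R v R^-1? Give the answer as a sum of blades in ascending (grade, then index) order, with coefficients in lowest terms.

~R = -\frac{1}{2} e_{1} + e_{2}, and R ~R = -\frac{3}{4}, so R^-1 = ~R / (-\frac{3}{4}).
R v = -\frac{1}{2} + \frac{5}{4} e_{12} - \frac{1}{2} e_{13} + e_{23}
Answer: \frac{4}{3} e_{1} - \frac{1}{6} e_{2} - e_{3}


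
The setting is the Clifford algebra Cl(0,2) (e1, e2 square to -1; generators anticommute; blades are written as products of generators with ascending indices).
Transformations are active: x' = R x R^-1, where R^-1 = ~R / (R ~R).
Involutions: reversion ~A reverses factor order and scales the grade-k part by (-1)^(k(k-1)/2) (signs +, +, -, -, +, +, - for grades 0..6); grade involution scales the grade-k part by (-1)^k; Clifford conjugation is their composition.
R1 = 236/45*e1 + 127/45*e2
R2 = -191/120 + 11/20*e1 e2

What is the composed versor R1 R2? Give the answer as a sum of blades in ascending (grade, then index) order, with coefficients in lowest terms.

Distribute over the terms of R1 (each basis-blade product reordered to ascending indices, repeated generators contracted through their squares):
(236/45*e1) R2 = -11269/1350*e1 - 649/225*e2
(127/45*e2) R2 = 1397/900*e1 - 24257/5400*e2
Summing the partial products and collecting blades:
Answer: -18347/2700*e1 - 39833/5400*e2
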